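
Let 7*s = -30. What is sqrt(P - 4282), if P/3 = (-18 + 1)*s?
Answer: 2*I*sqrt(49777)/7 ≈ 63.745*I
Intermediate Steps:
s = -30/7 (s = (1/7)*(-30) = -30/7 ≈ -4.2857)
P = 1530/7 (P = 3*((-18 + 1)*(-30/7)) = 3*(-17*(-30/7)) = 3*(510/7) = 1530/7 ≈ 218.57)
sqrt(P - 4282) = sqrt(1530/7 - 4282) = sqrt(-28444/7) = 2*I*sqrt(49777)/7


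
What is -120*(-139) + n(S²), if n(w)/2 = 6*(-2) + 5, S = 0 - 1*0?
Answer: 16666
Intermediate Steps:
S = 0 (S = 0 + 0 = 0)
n(w) = -14 (n(w) = 2*(6*(-2) + 5) = 2*(-12 + 5) = 2*(-7) = -14)
-120*(-139) + n(S²) = -120*(-139) - 14 = 16680 - 14 = 16666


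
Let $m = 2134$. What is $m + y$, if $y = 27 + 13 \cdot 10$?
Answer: $2291$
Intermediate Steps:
$y = 157$ ($y = 27 + 130 = 157$)
$m + y = 2134 + 157 = 2291$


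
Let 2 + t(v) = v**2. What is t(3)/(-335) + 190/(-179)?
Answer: -64903/59965 ≈ -1.0823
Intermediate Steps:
t(v) = -2 + v**2
t(3)/(-335) + 190/(-179) = (-2 + 3**2)/(-335) + 190/(-179) = (-2 + 9)*(-1/335) + 190*(-1/179) = 7*(-1/335) - 190/179 = -7/335 - 190/179 = -64903/59965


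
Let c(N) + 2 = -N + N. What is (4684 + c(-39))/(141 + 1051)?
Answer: 2341/596 ≈ 3.9279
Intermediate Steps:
c(N) = -2 (c(N) = -2 + (-N + N) = -2 + 0 = -2)
(4684 + c(-39))/(141 + 1051) = (4684 - 2)/(141 + 1051) = 4682/1192 = 4682*(1/1192) = 2341/596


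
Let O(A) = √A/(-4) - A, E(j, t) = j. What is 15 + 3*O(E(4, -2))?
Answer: 3/2 ≈ 1.5000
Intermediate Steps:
O(A) = -A - √A/4 (O(A) = -√A/4 - A = -A - √A/4)
15 + 3*O(E(4, -2)) = 15 + 3*(-1*4 - √4/4) = 15 + 3*(-4 - ¼*2) = 15 + 3*(-4 - ½) = 15 + 3*(-9/2) = 15 - 27/2 = 3/2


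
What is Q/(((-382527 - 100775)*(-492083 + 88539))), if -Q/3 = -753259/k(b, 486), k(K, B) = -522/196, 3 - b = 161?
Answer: -36909691/8483962569528 ≈ -4.3505e-6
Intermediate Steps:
b = -158 (b = 3 - 1*161 = 3 - 161 = -158)
k(K, B) = -261/98 (k(K, B) = -522*1/196 = -261/98)
Q = -73819382/87 (Q = -(-2259777)/(-261/98) = -(-2259777)*(-98)/261 = -3*73819382/261 = -73819382/87 ≈ -8.4850e+5)
Q/(((-382527 - 100775)*(-492083 + 88539))) = -73819382*1/((-492083 + 88539)*(-382527 - 100775))/87 = -73819382/(87*((-483302*(-403544)))) = -73819382/87/195033622288 = -73819382/87*1/195033622288 = -36909691/8483962569528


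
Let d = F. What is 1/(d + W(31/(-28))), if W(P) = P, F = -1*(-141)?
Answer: 28/3917 ≈ 0.0071483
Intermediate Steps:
F = 141
d = 141
1/(d + W(31/(-28))) = 1/(141 + 31/(-28)) = 1/(141 + 31*(-1/28)) = 1/(141 - 31/28) = 1/(3917/28) = 28/3917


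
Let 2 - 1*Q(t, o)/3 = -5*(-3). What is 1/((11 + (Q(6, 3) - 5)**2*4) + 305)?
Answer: 1/8060 ≈ 0.00012407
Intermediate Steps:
Q(t, o) = -39 (Q(t, o) = 6 - (-15)*(-3) = 6 - 3*15 = 6 - 45 = -39)
1/((11 + (Q(6, 3) - 5)**2*4) + 305) = 1/((11 + (-39 - 5)**2*4) + 305) = 1/((11 + (-44)**2*4) + 305) = 1/((11 + 1936*4) + 305) = 1/((11 + 7744) + 305) = 1/(7755 + 305) = 1/8060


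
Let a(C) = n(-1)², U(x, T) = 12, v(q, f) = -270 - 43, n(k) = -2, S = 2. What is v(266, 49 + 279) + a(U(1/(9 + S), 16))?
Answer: -309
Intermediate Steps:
v(q, f) = -313
a(C) = 4 (a(C) = (-2)² = 4)
v(266, 49 + 279) + a(U(1/(9 + S), 16)) = -313 + 4 = -309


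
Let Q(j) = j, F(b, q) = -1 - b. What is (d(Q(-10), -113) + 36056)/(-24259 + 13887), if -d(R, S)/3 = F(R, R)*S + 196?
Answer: -38519/10372 ≈ -3.7137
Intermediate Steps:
d(R, S) = -588 - 3*S*(-1 - R) (d(R, S) = -3*((-1 - R)*S + 196) = -3*(S*(-1 - R) + 196) = -3*(196 + S*(-1 - R)) = -588 - 3*S*(-1 - R))
(d(Q(-10), -113) + 36056)/(-24259 + 13887) = ((-588 + 3*(-113)*(1 - 10)) + 36056)/(-24259 + 13887) = ((-588 + 3*(-113)*(-9)) + 36056)/(-10372) = ((-588 + 3051) + 36056)*(-1/10372) = (2463 + 36056)*(-1/10372) = 38519*(-1/10372) = -38519/10372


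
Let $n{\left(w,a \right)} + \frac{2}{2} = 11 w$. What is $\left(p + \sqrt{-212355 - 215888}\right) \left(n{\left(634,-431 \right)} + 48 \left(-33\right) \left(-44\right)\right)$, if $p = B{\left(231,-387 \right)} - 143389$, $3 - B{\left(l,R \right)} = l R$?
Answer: $-4139282641 + 76669 i \sqrt{428243} \approx -4.1393 \cdot 10^{9} + 5.0172 \cdot 10^{7} i$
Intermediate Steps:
$B{\left(l,R \right)} = 3 - R l$ ($B{\left(l,R \right)} = 3 - l R = 3 - R l$)
$n{\left(w,a \right)} = -1 + 11 w$
$p = -53989$ ($p = \left(3 - \left(-387\right) 231\right) - 143389 = \left(3 + 89397\right) - 143389 = 89400 - 143389 = -53989$)
$\left(p + \sqrt{-212355 - 215888}\right) \left(n{\left(634,-431 \right)} + 48 \left(-33\right) \left(-44\right)\right) = \left(-53989 + \sqrt{-212355 - 215888}\right) \left(\left(-1 + 11 \cdot 634\right) + 48 \left(-33\right) \left(-44\right)\right) = \left(-53989 + \sqrt{-428243}\right) \left(\left(-1 + 6974\right) - -69696\right) = \left(-53989 + i \sqrt{428243}\right) \left(6973 + 69696\right) = \left(-53989 + i \sqrt{428243}\right) 76669 = -4139282641 + 76669 i \sqrt{428243}$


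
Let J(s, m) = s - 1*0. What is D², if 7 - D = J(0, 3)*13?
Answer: 49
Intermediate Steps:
J(s, m) = s (J(s, m) = s + 0 = s)
D = 7 (D = 7 - 0*13 = 7 - 1*0 = 7 + 0 = 7)
D² = 7² = 49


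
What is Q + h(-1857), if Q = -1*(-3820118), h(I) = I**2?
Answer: 7268567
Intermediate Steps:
Q = 3820118
Q + h(-1857) = 3820118 + (-1857)**2 = 3820118 + 3448449 = 7268567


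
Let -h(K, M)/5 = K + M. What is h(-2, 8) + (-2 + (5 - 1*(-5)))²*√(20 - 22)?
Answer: -30 + 64*I*√2 ≈ -30.0 + 90.51*I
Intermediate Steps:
h(K, M) = -5*K - 5*M (h(K, M) = -5*(K + M) = -5*K - 5*M)
h(-2, 8) + (-2 + (5 - 1*(-5)))²*√(20 - 22) = (-5*(-2) - 5*8) + (-2 + (5 - 1*(-5)))²*√(20 - 22) = (10 - 40) + (-2 + (5 + 5))²*√(-2) = -30 + (-2 + 10)²*(I*√2) = -30 + 8²*(I*√2) = -30 + 64*(I*√2) = -30 + 64*I*√2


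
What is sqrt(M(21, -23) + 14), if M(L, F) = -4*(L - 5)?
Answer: 5*I*sqrt(2) ≈ 7.0711*I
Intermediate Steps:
M(L, F) = 20 - 4*L (M(L, F) = -4*(-5 + L) = 20 - 4*L)
sqrt(M(21, -23) + 14) = sqrt((20 - 4*21) + 14) = sqrt((20 - 84) + 14) = sqrt(-64 + 14) = sqrt(-50) = 5*I*sqrt(2)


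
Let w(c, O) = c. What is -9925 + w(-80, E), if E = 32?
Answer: -10005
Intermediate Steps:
-9925 + w(-80, E) = -9925 - 80 = -10005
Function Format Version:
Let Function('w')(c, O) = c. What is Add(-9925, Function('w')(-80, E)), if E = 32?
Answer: -10005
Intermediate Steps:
Add(-9925, Function('w')(-80, E)) = Add(-9925, -80) = -10005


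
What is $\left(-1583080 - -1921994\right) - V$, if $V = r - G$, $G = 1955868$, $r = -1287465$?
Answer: $3582247$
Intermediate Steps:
$V = -3243333$ ($V = -1287465 - 1955868 = -3243333$)
$\left(-1583080 - -1921994\right) - V = \left(-1583080 - -1921994\right) - -3243333 = \left(-1583080 + 1921994\right) + 3243333 = 338914 + 3243333 = 3582247$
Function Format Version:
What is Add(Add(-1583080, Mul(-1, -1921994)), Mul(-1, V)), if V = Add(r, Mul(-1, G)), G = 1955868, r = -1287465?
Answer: 3582247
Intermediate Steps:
V = -3243333 (V = Add(-1287465, Mul(-1, 1955868)) = Add(-1287465, -1955868) = -3243333)
Add(Add(-1583080, Mul(-1, -1921994)), Mul(-1, V)) = Add(Add(-1583080, Mul(-1, -1921994)), Mul(-1, -3243333)) = Add(Add(-1583080, 1921994), 3243333) = Add(338914, 3243333) = 3582247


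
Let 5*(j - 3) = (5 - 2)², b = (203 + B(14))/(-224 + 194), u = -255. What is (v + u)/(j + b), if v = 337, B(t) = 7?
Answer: -410/11 ≈ -37.273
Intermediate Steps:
b = -7 (b = (203 + 7)/(-224 + 194) = 210/(-30) = 210*(-1/30) = -7)
j = 24/5 (j = 3 + (5 - 2)²/5 = 3 + (⅕)*3² = 3 + (⅕)*9 = 3 + 9/5 = 24/5 ≈ 4.8000)
(v + u)/(j + b) = (337 - 255)/(24/5 - 7) = 82/(-11/5) = 82*(-5/11) = -410/11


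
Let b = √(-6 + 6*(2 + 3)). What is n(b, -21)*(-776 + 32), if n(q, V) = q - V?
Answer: -15624 - 1488*√6 ≈ -19269.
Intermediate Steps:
b = 2*√6 (b = √(-6 + 6*5) = √(-6 + 30) = √24 = 2*√6 ≈ 4.8990)
n(b, -21)*(-776 + 32) = (2*√6 - 1*(-21))*(-776 + 32) = (2*√6 + 21)*(-744) = (21 + 2*√6)*(-744) = -15624 - 1488*√6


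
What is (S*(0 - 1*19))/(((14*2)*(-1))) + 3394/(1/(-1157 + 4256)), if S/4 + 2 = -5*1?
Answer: 10517987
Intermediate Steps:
S = -28 (S = -8 + 4*(-5*1) = -8 + 4*(-5) = -8 - 20 = -28)
(S*(0 - 1*19))/(((14*2)*(-1))) + 3394/(1/(-1157 + 4256)) = (-28*(0 - 1*19))/(((14*2)*(-1))) + 3394/(1/(-1157 + 4256)) = (-28*(0 - 19))/((28*(-1))) + 3394/(1/3099) = -28*(-19)/(-28) + 3394/(1/3099) = 532*(-1/28) + 3394*3099 = -19 + 10518006 = 10517987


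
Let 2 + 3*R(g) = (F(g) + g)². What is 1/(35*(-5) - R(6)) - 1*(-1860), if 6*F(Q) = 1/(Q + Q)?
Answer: 5391605508/2898721 ≈ 1860.0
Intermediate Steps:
F(Q) = 1/(12*Q) (F(Q) = 1/(6*(Q + Q)) = 1/(6*((2*Q))) = (1/(2*Q))/6 = 1/(12*Q))
R(g) = -⅔ + (g + 1/(12*g))²/3 (R(g) = -⅔ + (1/(12*g) + g)²/3 = -⅔ + (g + 1/(12*g))²/3)
1/(35*(-5) - R(6)) - 1*(-1860) = 1/(35*(-5) - (-11/18 + (⅓)*6² + (1/432)/6²)) - 1*(-1860) = 1/(-175 - (-11/18 + (⅓)*36 + (1/432)*(1/36))) + 1860 = 1/(-175 - (-11/18 + 12 + 1/15552)) + 1860 = 1/(-175 - 1*177121/15552) + 1860 = 1/(-175 - 177121/15552) + 1860 = 1/(-2898721/15552) + 1860 = -15552/2898721 + 1860 = 5391605508/2898721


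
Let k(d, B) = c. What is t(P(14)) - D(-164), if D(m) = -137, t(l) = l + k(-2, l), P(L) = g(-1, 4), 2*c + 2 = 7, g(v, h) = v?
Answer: 277/2 ≈ 138.50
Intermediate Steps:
c = 5/2 (c = -1 + (½)*7 = -1 + 7/2 = 5/2 ≈ 2.5000)
k(d, B) = 5/2
P(L) = -1
t(l) = 5/2 + l (t(l) = l + 5/2 = 5/2 + l)
t(P(14)) - D(-164) = (5/2 - 1) - 1*(-137) = 3/2 + 137 = 277/2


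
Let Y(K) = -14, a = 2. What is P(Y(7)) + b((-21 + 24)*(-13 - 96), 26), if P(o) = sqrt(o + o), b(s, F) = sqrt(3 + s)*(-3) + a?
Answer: 2 - 54*I + 2*I*sqrt(7) ≈ 2.0 - 48.708*I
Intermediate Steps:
b(s, F) = 2 - 3*sqrt(3 + s) (b(s, F) = sqrt(3 + s)*(-3) + 2 = -3*sqrt(3 + s) + 2 = 2 - 3*sqrt(3 + s))
P(o) = sqrt(2)*sqrt(o) (P(o) = sqrt(2*o) = sqrt(2)*sqrt(o))
P(Y(7)) + b((-21 + 24)*(-13 - 96), 26) = sqrt(2)*sqrt(-14) + (2 - 3*sqrt(3 + (-21 + 24)*(-13 - 96))) = sqrt(2)*(I*sqrt(14)) + (2 - 3*sqrt(3 + 3*(-109))) = 2*I*sqrt(7) + (2 - 3*sqrt(3 - 327)) = 2*I*sqrt(7) + (2 - 54*I) = 2 - 54*I + 2*I*sqrt(7)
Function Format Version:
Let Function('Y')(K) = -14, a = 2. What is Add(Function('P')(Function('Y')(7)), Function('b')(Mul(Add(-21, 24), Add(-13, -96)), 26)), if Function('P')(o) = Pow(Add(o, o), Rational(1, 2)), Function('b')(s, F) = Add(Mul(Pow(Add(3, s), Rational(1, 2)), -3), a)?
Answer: Add(2, Mul(-54, I), Mul(2, I, Pow(7, Rational(1, 2)))) ≈ Add(2.0000, Mul(-48.708, I))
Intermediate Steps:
Function('b')(s, F) = Add(2, Mul(-3, Pow(Add(3, s), Rational(1, 2)))) (Function('b')(s, F) = Add(Mul(Pow(Add(3, s), Rational(1, 2)), -3), 2) = Add(Mul(-3, Pow(Add(3, s), Rational(1, 2))), 2) = Add(2, Mul(-3, Pow(Add(3, s), Rational(1, 2)))))
Function('P')(o) = Mul(Pow(2, Rational(1, 2)), Pow(o, Rational(1, 2))) (Function('P')(o) = Pow(Mul(2, o), Rational(1, 2)) = Mul(Pow(2, Rational(1, 2)), Pow(o, Rational(1, 2))))
Add(Function('P')(Function('Y')(7)), Function('b')(Mul(Add(-21, 24), Add(-13, -96)), 26)) = Add(Mul(Pow(2, Rational(1, 2)), Pow(-14, Rational(1, 2))), Add(2, Mul(-3, Pow(Add(3, Mul(Add(-21, 24), Add(-13, -96))), Rational(1, 2))))) = Add(Mul(Pow(2, Rational(1, 2)), Mul(I, Pow(14, Rational(1, 2)))), Add(2, Mul(-3, Pow(Add(3, Mul(3, -109)), Rational(1, 2))))) = Add(Mul(2, I, Pow(7, Rational(1, 2))), Add(2, Mul(-3, Pow(Add(3, -327), Rational(1, 2))))) = Add(Mul(2, I, Pow(7, Rational(1, 2))), Add(2, Mul(-3, Pow(-324, Rational(1, 2))))) = Add(Mul(2, I, Pow(7, Rational(1, 2))), Add(2, Mul(-3, Mul(18, I)))) = Add(Mul(2, I, Pow(7, Rational(1, 2))), Add(2, Mul(-54, I))) = Add(2, Mul(-54, I), Mul(2, I, Pow(7, Rational(1, 2))))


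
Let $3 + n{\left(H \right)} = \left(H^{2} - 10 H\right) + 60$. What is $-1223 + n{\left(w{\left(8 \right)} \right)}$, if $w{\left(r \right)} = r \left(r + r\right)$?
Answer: $13938$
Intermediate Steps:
$w{\left(r \right)} = 2 r^{2}$ ($w{\left(r \right)} = r 2 r = 2 r^{2}$)
$n{\left(H \right)} = 57 + H^{2} - 10 H$ ($n{\left(H \right)} = -3 + \left(\left(H^{2} - 10 H\right) + 60\right) = -3 + \left(60 + H^{2} - 10 H\right) = 57 + H^{2} - 10 H$)
$-1223 + n{\left(w{\left(8 \right)} \right)} = -1223 + \left(57 + \left(2 \cdot 8^{2}\right)^{2} - 10 \cdot 2 \cdot 8^{2}\right) = -1223 + \left(57 + \left(2 \cdot 64\right)^{2} - 10 \cdot 2 \cdot 64\right) = -1223 + \left(57 + 128^{2} - 1280\right) = -1223 + \left(57 + 16384 - 1280\right) = -1223 + 15161 = 13938$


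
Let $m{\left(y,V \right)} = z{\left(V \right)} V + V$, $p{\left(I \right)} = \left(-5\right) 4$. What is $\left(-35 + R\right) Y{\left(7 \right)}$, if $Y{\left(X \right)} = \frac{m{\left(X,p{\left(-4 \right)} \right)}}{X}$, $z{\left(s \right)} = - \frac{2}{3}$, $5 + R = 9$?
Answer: $\frac{620}{21} \approx 29.524$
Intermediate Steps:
$R = 4$ ($R = -5 + 9 = 4$)
$z{\left(s \right)} = - \frac{2}{3}$ ($z{\left(s \right)} = \left(-2\right) \frac{1}{3} = - \frac{2}{3}$)
$p{\left(I \right)} = -20$
$m{\left(y,V \right)} = \frac{V}{3}$ ($m{\left(y,V \right)} = - \frac{2 V}{3} + V = \frac{V}{3}$)
$Y{\left(X \right)} = - \frac{20}{3 X}$ ($Y{\left(X \right)} = \frac{\frac{1}{3} \left(-20\right)}{X} = - \frac{20}{3 X}$)
$\left(-35 + R\right) Y{\left(7 \right)} = \left(-35 + 4\right) \left(- \frac{20}{3 \cdot 7}\right) = - 31 \left(\left(- \frac{20}{3}\right) \frac{1}{7}\right) = \left(-31\right) \left(- \frac{20}{21}\right) = \frac{620}{21}$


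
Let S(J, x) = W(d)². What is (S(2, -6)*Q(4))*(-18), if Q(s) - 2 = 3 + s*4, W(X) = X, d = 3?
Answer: -3402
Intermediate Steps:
S(J, x) = 9 (S(J, x) = 3² = 9)
Q(s) = 5 + 4*s (Q(s) = 2 + (3 + s*4) = 2 + (3 + 4*s) = 5 + 4*s)
(S(2, -6)*Q(4))*(-18) = (9*(5 + 4*4))*(-18) = (9*(5 + 16))*(-18) = (9*21)*(-18) = 189*(-18) = -3402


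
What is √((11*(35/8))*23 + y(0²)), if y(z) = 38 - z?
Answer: √18318/4 ≈ 33.836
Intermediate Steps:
√((11*(35/8))*23 + y(0²)) = √((11*(35/8))*23 + (38 - 1*0²)) = √((11*(35*(⅛)))*23 + (38 - 1*0)) = √((11*(35/8))*23 + (38 + 0)) = √((385/8)*23 + 38) = √(8855/8 + 38) = √(9159/8) = √18318/4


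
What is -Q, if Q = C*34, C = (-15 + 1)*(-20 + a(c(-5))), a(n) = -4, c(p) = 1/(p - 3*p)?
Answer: -11424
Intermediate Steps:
c(p) = -1/(2*p) (c(p) = 1/(-2*p) = -1/(2*p))
C = 336 (C = (-15 + 1)*(-20 - 4) = -14*(-24) = 336)
Q = 11424 (Q = 336*34 = 11424)
-Q = -1*11424 = -11424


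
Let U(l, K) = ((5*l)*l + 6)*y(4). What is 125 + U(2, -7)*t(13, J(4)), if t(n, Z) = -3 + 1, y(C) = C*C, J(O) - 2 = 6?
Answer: -707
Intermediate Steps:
J(O) = 8 (J(O) = 2 + 6 = 8)
y(C) = C²
t(n, Z) = -2
U(l, K) = 96 + 80*l² (U(l, K) = ((5*l)*l + 6)*4² = (5*l² + 6)*16 = (6 + 5*l²)*16 = 96 + 80*l²)
125 + U(2, -7)*t(13, J(4)) = 125 + (96 + 80*2²)*(-2) = 125 + (96 + 80*4)*(-2) = 125 + (96 + 320)*(-2) = 125 + 416*(-2) = 125 - 832 = -707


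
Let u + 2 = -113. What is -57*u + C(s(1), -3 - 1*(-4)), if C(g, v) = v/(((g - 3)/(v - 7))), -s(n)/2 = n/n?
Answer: 32781/5 ≈ 6556.2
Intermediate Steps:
u = -115 (u = -2 - 113 = -115)
s(n) = -2 (s(n) = -2*n/n = -2*1 = -2)
C(g, v) = v*(-7 + v)/(-3 + g) (C(g, v) = v/(((-3 + g)/(-7 + v))) = v*((-7 + v)/(-3 + g)) = v*(-7 + v)/(-3 + g))
-57*u + C(s(1), -3 - 1*(-4)) = -57*(-115) + (-3 - 1*(-4))*(-7 + (-3 - 1*(-4)))/(-3 - 2) = 6555 + (-3 + 4)*(-7 + (-3 + 4))/(-5) = 6555 + 1*(-1/5)*(-7 + 1) = 6555 + 1*(-1/5)*(-6) = 6555 + 6/5 = 32781/5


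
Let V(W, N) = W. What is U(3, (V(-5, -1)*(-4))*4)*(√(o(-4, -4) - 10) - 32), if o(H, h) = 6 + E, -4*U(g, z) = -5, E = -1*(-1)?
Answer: -40 + 5*I*√3/4 ≈ -40.0 + 2.1651*I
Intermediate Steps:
E = 1
U(g, z) = 5/4 (U(g, z) = -¼*(-5) = 5/4)
o(H, h) = 7 (o(H, h) = 6 + 1 = 7)
U(3, (V(-5, -1)*(-4))*4)*(√(o(-4, -4) - 10) - 32) = 5*(√(7 - 10) - 32)/4 = 5*(√(-3) - 32)/4 = 5*(I*√3 - 32)/4 = 5*(-32 + I*√3)/4 = -40 + 5*I*√3/4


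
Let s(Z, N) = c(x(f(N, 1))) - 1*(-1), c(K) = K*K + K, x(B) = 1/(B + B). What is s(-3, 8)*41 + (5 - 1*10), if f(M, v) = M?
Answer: 9913/256 ≈ 38.723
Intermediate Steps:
x(B) = 1/(2*B)
c(K) = K + K² (c(K) = K² + K = K + K²)
s(Z, N) = 1 + (1 + 1/(2*N))/(2*N) (s(Z, N) = (1/(2*N))*(1 + 1/(2*N)) - 1*(-1) = (1 + 1/(2*N))/(2*N) + 1 = 1 + (1 + 1/(2*N))/(2*N))
s(-3, 8)*41 + (5 - 1*10) = ((¼ + 8² + (½)*8)/8²)*41 + (5 - 1*10) = ((¼ + 64 + 4)/64)*41 + (5 - 10) = ((1/64)*(273/4))*41 - 5 = (273/256)*41 - 5 = 11193/256 - 5 = 9913/256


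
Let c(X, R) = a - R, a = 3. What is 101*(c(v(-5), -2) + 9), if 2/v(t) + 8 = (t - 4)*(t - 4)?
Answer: 1414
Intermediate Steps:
v(t) = 2/(-8 + (-4 + t)²) (v(t) = 2/(-8 + (t - 4)*(t - 4)) = 2/(-8 + (-4 + t)*(-4 + t)) = 2/(-8 + (-4 + t)²))
c(X, R) = 3 - R
101*(c(v(-5), -2) + 9) = 101*((3 - 1*(-2)) + 9) = 101*((3 + 2) + 9) = 101*(5 + 9) = 101*14 = 1414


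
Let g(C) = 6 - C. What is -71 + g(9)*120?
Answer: -431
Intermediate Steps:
-71 + g(9)*120 = -71 + (6 - 1*9)*120 = -71 + (6 - 9)*120 = -71 - 3*120 = -71 - 360 = -431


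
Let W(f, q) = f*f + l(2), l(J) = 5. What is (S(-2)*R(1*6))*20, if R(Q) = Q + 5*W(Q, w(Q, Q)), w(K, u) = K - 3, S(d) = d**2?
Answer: 16880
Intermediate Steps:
w(K, u) = -3 + K
W(f, q) = 5 + f**2 (W(f, q) = f*f + 5 = f**2 + 5 = 5 + f**2)
R(Q) = 25 + Q + 5*Q**2 (R(Q) = Q + 5*(5 + Q**2) = Q + (25 + 5*Q**2) = 25 + Q + 5*Q**2)
(S(-2)*R(1*6))*20 = ((-2)**2*(25 + 1*6 + 5*(1*6)**2))*20 = (4*(25 + 6 + 5*6**2))*20 = (4*(25 + 6 + 5*36))*20 = (4*(25 + 6 + 180))*20 = (4*211)*20 = 844*20 = 16880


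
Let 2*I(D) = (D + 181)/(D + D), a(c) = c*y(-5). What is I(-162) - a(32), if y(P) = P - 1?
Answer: 124397/648 ≈ 191.97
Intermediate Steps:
y(P) = -1 + P
a(c) = -6*c (a(c) = c*(-1 - 5) = c*(-6) = -6*c)
I(D) = (181 + D)/(4*D) (I(D) = ((D + 181)/(D + D))/2 = ((181 + D)/((2*D)))/2 = ((181 + D)*(1/(2*D)))/2 = ((181 + D)/(2*D))/2 = (181 + D)/(4*D))
I(-162) - a(32) = (¼)*(181 - 162)/(-162) - (-6)*32 = (¼)*(-1/162)*19 - 1*(-192) = -19/648 + 192 = 124397/648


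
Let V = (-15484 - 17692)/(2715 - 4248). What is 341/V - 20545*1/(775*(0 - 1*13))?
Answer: 8319353/467480 ≈ 17.796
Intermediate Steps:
V = 33176/1533 (V = -33176/(-1533) = -33176*(-1/1533) = 33176/1533 ≈ 21.641)
341/V - 20545*1/(775*(0 - 1*13)) = 341/(33176/1533) - 20545*1/(775*(0 - 1*13)) = 341*(1533/33176) - 20545*1/(775*(0 - 13)) = 47523/3016 - 20545/(-13*25*31) = 47523/3016 - 20545/((-325*31)) = 47523/3016 - 20545/(-10075) = 47523/3016 - 20545*(-1/10075) = 47523/3016 + 4109/2015 = 8319353/467480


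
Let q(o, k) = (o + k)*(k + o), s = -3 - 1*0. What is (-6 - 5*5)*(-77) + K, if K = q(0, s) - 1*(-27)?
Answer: 2423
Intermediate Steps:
s = -3 (s = -3 + 0 = -3)
q(o, k) = (k + o)² (q(o, k) = (k + o)*(k + o) = (k + o)²)
K = 36 (K = (-3 + 0)² - 1*(-27) = (-3)² + 27 = 9 + 27 = 36)
(-6 - 5*5)*(-77) + K = (-6 - 5*5)*(-77) + 36 = (-6 - 25)*(-77) + 36 = -31*(-77) + 36 = 2387 + 36 = 2423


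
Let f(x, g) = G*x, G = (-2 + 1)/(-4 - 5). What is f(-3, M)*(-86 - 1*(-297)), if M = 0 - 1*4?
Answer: -211/3 ≈ -70.333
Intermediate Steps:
M = -4 (M = 0 - 4 = -4)
G = ⅑ (G = -1/(-9) = -1*(-⅑) = ⅑ ≈ 0.11111)
f(x, g) = x/9
f(-3, M)*(-86 - 1*(-297)) = ((⅑)*(-3))*(-86 - 1*(-297)) = -(-86 + 297)/3 = -⅓*211 = -211/3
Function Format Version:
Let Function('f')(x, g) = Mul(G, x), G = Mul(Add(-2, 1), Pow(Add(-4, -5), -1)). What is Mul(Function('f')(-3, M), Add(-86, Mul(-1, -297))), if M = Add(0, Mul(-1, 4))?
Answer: Rational(-211, 3) ≈ -70.333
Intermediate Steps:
M = -4 (M = Add(0, -4) = -4)
G = Rational(1, 9) (G = Mul(-1, Pow(-9, -1)) = Mul(-1, Rational(-1, 9)) = Rational(1, 9) ≈ 0.11111)
Function('f')(x, g) = Mul(Rational(1, 9), x)
Mul(Function('f')(-3, M), Add(-86, Mul(-1, -297))) = Mul(Mul(Rational(1, 9), -3), Add(-86, Mul(-1, -297))) = Mul(Rational(-1, 3), Add(-86, 297)) = Mul(Rational(-1, 3), 211) = Rational(-211, 3)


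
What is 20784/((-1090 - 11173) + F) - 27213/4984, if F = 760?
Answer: -416618595/57330952 ≈ -7.2669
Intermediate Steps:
20784/((-1090 - 11173) + F) - 27213/4984 = 20784/((-1090 - 11173) + 760) - 27213/4984 = 20784/(-12263 + 760) - 27213*1/4984 = 20784/(-11503) - 27213/4984 = 20784*(-1/11503) - 27213/4984 = -20784/11503 - 27213/4984 = -416618595/57330952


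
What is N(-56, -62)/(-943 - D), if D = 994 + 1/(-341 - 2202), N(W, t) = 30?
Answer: -2543/164193 ≈ -0.015488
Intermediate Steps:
D = 2527741/2543 (D = 994 + 1/(-2543) = 994 - 1/2543 = 2527741/2543 ≈ 994.00)
N(-56, -62)/(-943 - D) = 30/(-943 - 1*2527741/2543) = 30/(-943 - 2527741/2543) = 30/(-4925790/2543) = 30*(-2543/4925790) = -2543/164193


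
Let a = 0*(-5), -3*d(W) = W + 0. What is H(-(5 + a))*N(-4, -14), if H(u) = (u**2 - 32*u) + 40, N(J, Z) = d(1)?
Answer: -75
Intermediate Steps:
d(W) = -W/3 (d(W) = -(W + 0)/3 = -W/3)
a = 0
N(J, Z) = -1/3 (N(J, Z) = -1/3*1 = -1/3)
H(u) = 40 + u**2 - 32*u
H(-(5 + a))*N(-4, -14) = (40 + (-(5 + 0))**2 - (-32)*(5 + 0))*(-1/3) = (40 + (-1*5)**2 - (-32)*5)*(-1/3) = (40 + (-5)**2 - 32*(-5))*(-1/3) = (40 + 25 + 160)*(-1/3) = 225*(-1/3) = -75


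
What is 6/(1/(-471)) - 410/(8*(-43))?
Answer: -485867/172 ≈ -2824.8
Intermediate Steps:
6/(1/(-471)) - 410/(8*(-43)) = 6/(-1/471) - 410/(-344) = 6*(-471) - 410*(-1/344) = -2826 + 205/172 = -485867/172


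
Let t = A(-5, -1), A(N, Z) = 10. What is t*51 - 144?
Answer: 366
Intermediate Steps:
t = 10
t*51 - 144 = 10*51 - 144 = 510 - 144 = 366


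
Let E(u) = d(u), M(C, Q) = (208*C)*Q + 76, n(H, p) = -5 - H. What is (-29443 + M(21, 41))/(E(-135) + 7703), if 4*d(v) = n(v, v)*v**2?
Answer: 299442/1200031 ≈ 0.24953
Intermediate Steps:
M(C, Q) = 76 + 208*C*Q (M(C, Q) = 208*C*Q + 76 = 76 + 208*C*Q)
d(v) = v**2*(-5 - v)/4 (d(v) = ((-5 - v)*v**2)/4 = (v**2*(-5 - v))/4 = v**2*(-5 - v)/4)
E(u) = u**2*(-5 - u)/4
(-29443 + M(21, 41))/(E(-135) + 7703) = (-29443 + (76 + 208*21*41))/((1/4)*(-135)**2*(-5 - 1*(-135)) + 7703) = (-29443 + (76 + 179088))/((1/4)*18225*(-5 + 135) + 7703) = (-29443 + 179164)/((1/4)*18225*130 + 7703) = 149721/(1184625/2 + 7703) = 149721/(1200031/2) = 149721*(2/1200031) = 299442/1200031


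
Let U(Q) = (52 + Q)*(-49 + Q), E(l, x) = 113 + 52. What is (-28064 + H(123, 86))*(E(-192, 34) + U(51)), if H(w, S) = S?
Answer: -10379838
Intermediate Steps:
E(l, x) = 165
U(Q) = (-49 + Q)*(52 + Q)
(-28064 + H(123, 86))*(E(-192, 34) + U(51)) = (-28064 + 86)*(165 + (-2548 + 51² + 3*51)) = -27978*(165 + (-2548 + 2601 + 153)) = -27978*(165 + 206) = -27978*371 = -10379838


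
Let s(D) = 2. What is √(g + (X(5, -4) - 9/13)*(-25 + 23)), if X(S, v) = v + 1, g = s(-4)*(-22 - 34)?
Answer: 4*I*√1105/13 ≈ 10.228*I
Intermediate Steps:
g = -112 (g = 2*(-22 - 34) = 2*(-56) = -112)
X(S, v) = 1 + v
√(g + (X(5, -4) - 9/13)*(-25 + 23)) = √(-112 + ((1 - 4) - 9/13)*(-25 + 23)) = √(-112 + (-3 - 9*1/13)*(-2)) = √(-112 + (-3 - 9/13)*(-2)) = √(-112 - 48/13*(-2)) = √(-112 + 96/13) = √(-1360/13) = 4*I*√1105/13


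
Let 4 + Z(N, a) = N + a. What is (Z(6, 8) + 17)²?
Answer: 729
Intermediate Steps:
Z(N, a) = -4 + N + a (Z(N, a) = -4 + (N + a) = -4 + N + a)
(Z(6, 8) + 17)² = ((-4 + 6 + 8) + 17)² = (10 + 17)² = 27² = 729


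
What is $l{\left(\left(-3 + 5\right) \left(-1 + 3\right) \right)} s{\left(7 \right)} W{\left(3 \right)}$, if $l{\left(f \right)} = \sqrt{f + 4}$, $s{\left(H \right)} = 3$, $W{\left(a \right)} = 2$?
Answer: $12 \sqrt{2} \approx 16.971$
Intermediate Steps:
$l{\left(f \right)} = \sqrt{4 + f}$
$l{\left(\left(-3 + 5\right) \left(-1 + 3\right) \right)} s{\left(7 \right)} W{\left(3 \right)} = \sqrt{4 + \left(-3 + 5\right) \left(-1 + 3\right)} 3 \cdot 2 = \sqrt{4 + 2 \cdot 2} \cdot 3 \cdot 2 = \sqrt{4 + 4} \cdot 3 \cdot 2 = \sqrt{8} \cdot 3 \cdot 2 = 2 \sqrt{2} \cdot 3 \cdot 2 = 6 \sqrt{2} \cdot 2 = 12 \sqrt{2}$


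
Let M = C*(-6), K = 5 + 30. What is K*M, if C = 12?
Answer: -2520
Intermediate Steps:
K = 35
M = -72 (M = 12*(-6) = -72)
K*M = 35*(-72) = -2520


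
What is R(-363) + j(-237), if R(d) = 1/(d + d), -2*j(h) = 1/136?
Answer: -499/98736 ≈ -0.0050539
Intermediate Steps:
j(h) = -1/272 (j(h) = -½/136 = -½*1/136 = -1/272)
R(d) = 1/(2*d)
R(-363) + j(-237) = (½)/(-363) - 1/272 = (½)*(-1/363) - 1/272 = -1/726 - 1/272 = -499/98736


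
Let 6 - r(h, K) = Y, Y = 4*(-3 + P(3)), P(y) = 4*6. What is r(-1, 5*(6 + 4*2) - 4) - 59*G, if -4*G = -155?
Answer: -9457/4 ≈ -2364.3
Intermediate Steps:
P(y) = 24
Y = 84 (Y = 4*(-3 + 24) = 4*21 = 84)
r(h, K) = -78 (r(h, K) = 6 - 1*84 = 6 - 84 = -78)
G = 155/4 (G = -1/4*(-155) = 155/4 ≈ 38.750)
r(-1, 5*(6 + 4*2) - 4) - 59*G = -78 - 59*155/4 = -78 - 9145/4 = -9457/4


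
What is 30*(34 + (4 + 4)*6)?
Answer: 2460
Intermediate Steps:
30*(34 + (4 + 4)*6) = 30*(34 + 8*6) = 30*(34 + 48) = 30*82 = 2460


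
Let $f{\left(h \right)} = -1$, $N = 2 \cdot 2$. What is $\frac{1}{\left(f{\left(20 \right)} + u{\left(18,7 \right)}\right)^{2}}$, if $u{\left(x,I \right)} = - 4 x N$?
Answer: $\frac{1}{83521} \approx 1.1973 \cdot 10^{-5}$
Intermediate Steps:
$N = 4$
$u{\left(x,I \right)} = - 16 x$ ($u{\left(x,I \right)} = - 4 x 4 = - 16 x$)
$\frac{1}{\left(f{\left(20 \right)} + u{\left(18,7 \right)}\right)^{2}} = \frac{1}{\left(-1 - 288\right)^{2}} = \frac{1}{\left(-289\right)^{2}} = \frac{1}{83521}$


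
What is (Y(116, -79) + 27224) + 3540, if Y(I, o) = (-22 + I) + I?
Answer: 30974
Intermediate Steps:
Y(I, o) = -22 + 2*I
(Y(116, -79) + 27224) + 3540 = ((-22 + 2*116) + 27224) + 3540 = ((-22 + 232) + 27224) + 3540 = (210 + 27224) + 3540 = 27434 + 3540 = 30974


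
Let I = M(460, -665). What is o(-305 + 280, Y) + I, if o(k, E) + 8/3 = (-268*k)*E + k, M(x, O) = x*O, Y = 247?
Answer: 4046917/3 ≈ 1.3490e+6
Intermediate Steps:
M(x, O) = O*x
o(k, E) = -8/3 + k - 268*E*k (o(k, E) = -8/3 + ((-268*k)*E + k) = -8/3 + (-268*E*k + k) = -8/3 + (k - 268*E*k) = -8/3 + k - 268*E*k)
I = -305900 (I = -665*460 = -305900)
o(-305 + 280, Y) + I = (-8/3 + (-305 + 280) - 268*247*(-305 + 280)) - 305900 = (-8/3 - 25 - 268*247*(-25)) - 305900 = (-8/3 - 25 + 1654900) - 305900 = 4964617/3 - 305900 = 4046917/3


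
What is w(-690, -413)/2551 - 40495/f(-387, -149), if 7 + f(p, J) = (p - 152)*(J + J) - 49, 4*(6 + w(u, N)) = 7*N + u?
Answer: -70860815/117029676 ≈ -0.60549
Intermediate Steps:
w(u, N) = -6 + u/4 + 7*N/4 (w(u, N) = -6 + (7*N + u)/4 = -6 + (u + 7*N)/4 = -6 + (u/4 + 7*N/4) = -6 + u/4 + 7*N/4)
f(p, J) = -56 + 2*J*(-152 + p) (f(p, J) = -7 + ((p - 152)*(J + J) - 49) = -7 + ((-152 + p)*(2*J) - 49) = -7 + (2*J*(-152 + p) - 49) = -7 + (-49 + 2*J*(-152 + p)) = -56 + 2*J*(-152 + p))
w(-690, -413)/2551 - 40495/f(-387, -149) = (-6 + (¼)*(-690) + (7/4)*(-413))/2551 - 40495/(-56 - 304*(-149) + 2*(-149)*(-387)) = (-6 - 345/2 - 2891/4)*(1/2551) - 40495/(-56 + 45296 + 115326) = -3605/4*1/2551 - 40495/160566 = -3605/10204 - 40495*1/160566 = -3605/10204 - 5785/22938 = -70860815/117029676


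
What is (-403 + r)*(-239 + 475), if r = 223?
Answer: -42480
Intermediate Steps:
(-403 + r)*(-239 + 475) = (-403 + 223)*(-239 + 475) = -180*236 = -42480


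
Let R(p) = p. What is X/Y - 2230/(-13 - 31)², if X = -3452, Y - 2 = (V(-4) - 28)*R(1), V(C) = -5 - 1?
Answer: 25827/242 ≈ 106.72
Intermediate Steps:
V(C) = -6
Y = -32 (Y = 2 + (-6 - 28)*1 = 2 - 34*1 = 2 - 34 = -32)
X/Y - 2230/(-13 - 31)² = -3452/(-32) - 2230/(-13 - 31)² = -3452*(-1/32) - 2230/((-44)²) = 863/8 - 2230/1936 = 863/8 - 2230*1/1936 = 863/8 - 1115/968 = 25827/242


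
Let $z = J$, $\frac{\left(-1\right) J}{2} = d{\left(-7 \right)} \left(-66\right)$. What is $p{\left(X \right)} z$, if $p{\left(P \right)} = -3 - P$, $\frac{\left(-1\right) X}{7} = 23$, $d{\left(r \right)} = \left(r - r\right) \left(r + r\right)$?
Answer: $0$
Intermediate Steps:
$d{\left(r \right)} = 0$ ($d{\left(r \right)} = 0 \cdot 2 r = 0$)
$X = -161$ ($X = \left(-7\right) 23 = -161$)
$J = 0$ ($J = - 2 \cdot 0 \left(-66\right) = \left(-2\right) 0 = 0$)
$z = 0$
$p{\left(X \right)} z = \left(-3 - -161\right) 0 = \left(-3 + 161\right) 0 = 158 \cdot 0 = 0$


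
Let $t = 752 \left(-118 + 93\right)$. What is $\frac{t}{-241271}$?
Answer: $\frac{18800}{241271} \approx 0.077921$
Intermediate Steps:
$t = -18800$ ($t = 752 \left(-25\right) = -18800$)
$\frac{t}{-241271} = - \frac{18800}{-241271} = \left(-18800\right) \left(- \frac{1}{241271}\right) = \frac{18800}{241271}$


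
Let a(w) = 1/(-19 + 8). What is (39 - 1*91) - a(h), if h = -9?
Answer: -571/11 ≈ -51.909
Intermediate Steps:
a(w) = -1/11 (a(w) = 1/(-11) = -1/11)
(39 - 1*91) - a(h) = (39 - 1*91) - 1*(-1/11) = (39 - 91) + 1/11 = -52 + 1/11 = -571/11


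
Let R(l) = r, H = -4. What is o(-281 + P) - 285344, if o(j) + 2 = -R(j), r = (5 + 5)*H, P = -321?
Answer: -285306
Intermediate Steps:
r = -40 (r = (5 + 5)*(-4) = 10*(-4) = -40)
R(l) = -40
o(j) = 38 (o(j) = -2 - 1*(-40) = -2 + 40 = 38)
o(-281 + P) - 285344 = 38 - 285344 = -285306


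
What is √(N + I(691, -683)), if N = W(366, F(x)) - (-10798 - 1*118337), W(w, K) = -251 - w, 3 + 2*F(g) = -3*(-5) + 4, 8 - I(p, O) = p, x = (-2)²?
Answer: √127835 ≈ 357.54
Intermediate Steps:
x = 4
I(p, O) = 8 - p
F(g) = 8 (F(g) = -3/2 + (-3*(-5) + 4)/2 = -3/2 + (15 + 4)/2 = -3/2 + (½)*19 = -3/2 + 19/2 = 8)
N = 128518 (N = (-251 - 1*366) - (-10798 - 1*118337) = (-251 - 366) - (-10798 - 118337) = -617 - 1*(-129135) = -617 + 129135 = 128518)
√(N + I(691, -683)) = √(128518 + (8 - 1*691)) = √(128518 + (8 - 691)) = √(128518 - 683) = √127835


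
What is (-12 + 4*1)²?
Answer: 64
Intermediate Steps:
(-12 + 4*1)² = (-12 + 4)² = (-8)² = 64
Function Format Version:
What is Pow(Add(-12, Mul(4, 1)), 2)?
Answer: 64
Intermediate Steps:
Pow(Add(-12, Mul(4, 1)), 2) = Pow(Add(-12, 4), 2) = Pow(-8, 2) = 64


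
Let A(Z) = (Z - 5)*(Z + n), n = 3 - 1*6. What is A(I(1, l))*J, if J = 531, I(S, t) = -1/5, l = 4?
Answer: 220896/25 ≈ 8835.8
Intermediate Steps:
n = -3 (n = 3 - 6 = -3)
I(S, t) = -⅕ (I(S, t) = -1*⅕ = -⅕)
A(Z) = (-5 + Z)*(-3 + Z) (A(Z) = (Z - 5)*(Z - 3) = (-5 + Z)*(-3 + Z))
A(I(1, l))*J = (15 + (-⅕)² - 8*(-⅕))*531 = (15 + 1/25 + 8/5)*531 = (416/25)*531 = 220896/25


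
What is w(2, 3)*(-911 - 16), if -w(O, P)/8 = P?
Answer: 22248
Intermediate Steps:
w(O, P) = -8*P
w(2, 3)*(-911 - 16) = (-8*3)*(-911 - 16) = -24*(-927) = 22248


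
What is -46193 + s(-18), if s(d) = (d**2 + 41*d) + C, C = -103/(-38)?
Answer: -1770963/38 ≈ -46604.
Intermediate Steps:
C = 103/38 (C = -103*(-1/38) = 103/38 ≈ 2.7105)
s(d) = 103/38 + d**2 + 41*d (s(d) = (d**2 + 41*d) + 103/38 = 103/38 + d**2 + 41*d)
-46193 + s(-18) = -46193 + (103/38 + (-18)**2 + 41*(-18)) = -46193 + (103/38 + 324 - 738) = -46193 - 15629/38 = -1770963/38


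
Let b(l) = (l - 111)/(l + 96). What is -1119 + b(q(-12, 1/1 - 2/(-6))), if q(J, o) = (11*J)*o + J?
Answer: -4463/4 ≈ -1115.8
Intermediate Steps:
q(J, o) = J + 11*J*o (q(J, o) = 11*J*o + J = J + 11*J*o)
b(l) = (-111 + l)/(96 + l)
-1119 + b(q(-12, 1/1 - 2/(-6))) = -1119 + (-111 - 12*(1 + 11*(1/1 - 2/(-6))))/(96 - 12*(1 + 11*(1/1 - 2/(-6)))) = -1119 + (-111 - 12*(1 + 11*(1*1 - 2*(-⅙))))/(96 - 12*(1 + 11*(1*1 - 2*(-⅙)))) = -1119 + (-111 - 12*(1 + 11*(1 + ⅓)))/(96 - 12*(1 + 11*(1 + ⅓))) = -1119 + (-111 - 12*(1 + 11*(4/3)))/(96 - 12*(1 + 11*(4/3))) = -1119 + (-111 - 12*(1 + 44/3))/(96 - 12*(1 + 44/3)) = -1119 + (-111 - 12*47/3)/(96 - 12*47/3) = -1119 + (-111 - 188)/(96 - 188) = -1119 - 299/(-92) = -1119 - 1/92*(-299) = -1119 + 13/4 = -4463/4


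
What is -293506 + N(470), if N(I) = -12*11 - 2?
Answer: -293640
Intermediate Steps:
N(I) = -134 (N(I) = -132 - 2 = -134)
-293506 + N(470) = -293506 - 134 = -293640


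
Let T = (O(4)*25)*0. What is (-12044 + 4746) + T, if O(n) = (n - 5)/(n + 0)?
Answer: -7298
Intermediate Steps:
O(n) = (-5 + n)/n
T = 0 (T = (((-5 + 4)/4)*25)*0 = (((¼)*(-1))*25)*0 = -¼*25*0 = -25/4*0 = 0)
(-12044 + 4746) + T = (-12044 + 4746) + 0 = -7298 + 0 = -7298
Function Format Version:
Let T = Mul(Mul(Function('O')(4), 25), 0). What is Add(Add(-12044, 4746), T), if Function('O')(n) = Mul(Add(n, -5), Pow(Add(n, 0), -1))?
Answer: -7298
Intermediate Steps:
Function('O')(n) = Mul(Pow(n, -1), Add(-5, n)) (Function('O')(n) = Mul(Add(-5, n), Pow(n, -1)) = Mul(Pow(n, -1), Add(-5, n)))
T = 0 (T = Mul(Mul(Mul(Pow(4, -1), Add(-5, 4)), 25), 0) = Mul(Mul(Mul(Rational(1, 4), -1), 25), 0) = Mul(Mul(Rational(-1, 4), 25), 0) = Mul(Rational(-25, 4), 0) = 0)
Add(Add(-12044, 4746), T) = Add(Add(-12044, 4746), 0) = Add(-7298, 0) = -7298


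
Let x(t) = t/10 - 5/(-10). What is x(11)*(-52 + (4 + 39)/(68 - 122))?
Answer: -11404/135 ≈ -84.474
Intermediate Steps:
x(t) = 1/2 + t/10 (x(t) = t*(1/10) - 5*(-1/10) = t/10 + 1/2 = 1/2 + t/10)
x(11)*(-52 + (4 + 39)/(68 - 122)) = (1/2 + (1/10)*11)*(-52 + (4 + 39)/(68 - 122)) = (1/2 + 11/10)*(-52 + 43/(-54)) = 8*(-52 + 43*(-1/54))/5 = 8*(-52 - 43/54)/5 = (8/5)*(-2851/54) = -11404/135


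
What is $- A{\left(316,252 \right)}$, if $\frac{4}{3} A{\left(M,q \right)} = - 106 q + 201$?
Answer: $\frac{79533}{4} \approx 19883.0$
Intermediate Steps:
$A{\left(M,q \right)} = \frac{603}{4} - \frac{159 q}{2}$ ($A{\left(M,q \right)} = \frac{3 \left(- 106 q + 201\right)}{4} = \frac{3 \left(201 - 106 q\right)}{4} = \frac{603}{4} - \frac{159 q}{2}$)
$- A{\left(316,252 \right)} = - (\frac{603}{4} - 20034) = \left(-1\right) \left(- \frac{79533}{4}\right) = \frac{79533}{4}$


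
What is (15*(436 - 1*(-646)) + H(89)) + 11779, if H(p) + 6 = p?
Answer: 28092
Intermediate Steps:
H(p) = -6 + p
(15*(436 - 1*(-646)) + H(89)) + 11779 = (15*(436 - 1*(-646)) + (-6 + 89)) + 11779 = (15*(436 + 646) + 83) + 11779 = (15*1082 + 83) + 11779 = (16230 + 83) + 11779 = 16313 + 11779 = 28092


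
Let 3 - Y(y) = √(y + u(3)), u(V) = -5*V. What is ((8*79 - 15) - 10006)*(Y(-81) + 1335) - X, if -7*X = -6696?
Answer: -87944070/7 + 37556*I*√6 ≈ -1.2563e+7 + 91993.0*I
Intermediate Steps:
Y(y) = 3 - √(-15 + y) (Y(y) = 3 - √(y - 5*3) = 3 - √(y - 15) = 3 - √(-15 + y))
X = 6696/7 (X = -⅐*(-6696) = 6696/7 ≈ 956.57)
((8*79 - 15) - 10006)*(Y(-81) + 1335) - X = ((8*79 - 15) - 10006)*((3 - √(-15 - 81)) + 1335) - 1*6696/7 = ((632 - 15) - 10006)*((3 - √(-96)) + 1335) - 6696/7 = (617 - 10006)*((3 - 4*I*√6) + 1335) - 6696/7 = -9389*((3 - 4*I*√6) + 1335) - 6696/7 = -9389*(1338 - 4*I*√6) - 6696/7 = (-12562482 + 37556*I*√6) - 6696/7 = -87944070/7 + 37556*I*√6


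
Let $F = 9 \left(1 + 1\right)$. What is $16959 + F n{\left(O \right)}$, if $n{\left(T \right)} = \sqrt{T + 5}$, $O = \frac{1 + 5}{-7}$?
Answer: $16959 + \frac{18 \sqrt{203}}{7} \approx 16996.0$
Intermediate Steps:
$O = - \frac{6}{7}$ ($O = 6 \left(- \frac{1}{7}\right) = - \frac{6}{7} \approx -0.85714$)
$F = 18$ ($F = 9 \cdot 2 = 18$)
$n{\left(T \right)} = \sqrt{5 + T}$
$16959 + F n{\left(O \right)} = 16959 + 18 \sqrt{5 - \frac{6}{7}} = 16959 + 18 \sqrt{\frac{29}{7}} = 16959 + 18 \frac{\sqrt{203}}{7} = 16959 + \frac{18 \sqrt{203}}{7}$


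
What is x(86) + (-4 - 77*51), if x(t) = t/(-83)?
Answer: -326359/83 ≈ -3932.0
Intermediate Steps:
x(t) = -t/83 (x(t) = t*(-1/83) = -t/83)
x(86) + (-4 - 77*51) = -1/83*86 + (-4 - 77*51) = -86/83 + (-4 - 3927) = -86/83 - 3931 = -326359/83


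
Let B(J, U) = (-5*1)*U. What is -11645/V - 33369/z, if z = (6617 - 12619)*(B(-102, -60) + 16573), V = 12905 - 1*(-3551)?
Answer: -34669422409/49015525064 ≈ -0.70732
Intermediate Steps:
B(J, U) = -5*U
V = 16456 (V = 12905 + 3551 = 16456)
z = -101271746 (z = (6617 - 12619)*(-5*(-60) + 16573) = -6002*(300 + 16573) = -6002*16873 = -101271746)
-11645/V - 33369/z = -11645/16456 - 33369/(-101271746) = -11645*1/16456 - 33369*(-1/101271746) = -685/968 + 33369/101271746 = -34669422409/49015525064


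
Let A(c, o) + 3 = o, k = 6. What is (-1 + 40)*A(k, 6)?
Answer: 117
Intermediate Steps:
A(c, o) = -3 + o
(-1 + 40)*A(k, 6) = (-1 + 40)*(-3 + 6) = 39*3 = 117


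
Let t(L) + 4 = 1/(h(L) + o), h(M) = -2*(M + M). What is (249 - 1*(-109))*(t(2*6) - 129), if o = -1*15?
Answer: -3000040/63 ≈ -47620.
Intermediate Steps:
h(M) = -4*M
o = -15
t(L) = -4 + 1/(-15 - 4*L) (t(L) = -4 + 1/(-4*L - 15) = -4 + 1/(-15 - 4*L))
(249 - 1*(-109))*(t(2*6) - 129) = (249 - 1*(-109))*((-61 - 32*6)/(15 + 4*(2*6)) - 129) = (249 + 109)*((-61 - 16*12)/(15 + 4*12) - 129) = 358*((-61 - 192)/(15 + 48) - 129) = 358*(-253/63 - 129) = 358*(-8380/63) = -3000040/63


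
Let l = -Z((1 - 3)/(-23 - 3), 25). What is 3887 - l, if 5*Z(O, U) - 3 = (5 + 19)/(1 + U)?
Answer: 252706/65 ≈ 3887.8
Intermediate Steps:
Z(O, U) = ⅗ + 24/(5*(1 + U)) (Z(O, U) = ⅗ + ((5 + 19)/(1 + U))/5 = ⅗ + (24/(1 + U))/5 = ⅗ + 24/(5*(1 + U)))
l = -51/65 (l = -3*(9 + 25)/(5*(1 + 25)) = -3*34/(5*26) = -1*51/65 = -51/65 ≈ -0.78462)
3887 - l = 3887 - 1*(-51/65) = 3887 + 51/65 = 252706/65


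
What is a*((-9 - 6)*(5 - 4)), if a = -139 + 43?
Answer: 1440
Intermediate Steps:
a = -96
a*((-9 - 6)*(5 - 4)) = -96*(-9 - 6)*(5 - 4) = -(-1440) = -96*(-15) = 1440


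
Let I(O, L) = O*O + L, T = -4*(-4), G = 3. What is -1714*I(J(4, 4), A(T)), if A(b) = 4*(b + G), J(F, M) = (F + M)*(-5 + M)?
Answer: -239960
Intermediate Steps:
T = 16
J(F, M) = (-5 + M)*(F + M)
A(b) = 12 + 4*b (A(b) = 4*(b + 3) = 4*(3 + b) = 12 + 4*b)
I(O, L) = L + O² (I(O, L) = O² + L = L + O²)
-1714*I(J(4, 4), A(T)) = -1714*((12 + 4*16) + (4² - 5*4 - 5*4 + 4*4)²) = -1714*((12 + 64) + (16 - 20 - 20 + 16)²) = -1714*(76 + (-8)²) = -1714*(76 + 64) = -1714*140 = -239960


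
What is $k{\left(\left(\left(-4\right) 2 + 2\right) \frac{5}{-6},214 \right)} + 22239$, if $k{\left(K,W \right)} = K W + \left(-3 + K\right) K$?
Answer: $23319$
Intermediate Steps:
$k{\left(K,W \right)} = K W + K \left(-3 + K\right)$
$k{\left(\left(\left(-4\right) 2 + 2\right) \frac{5}{-6},214 \right)} + 22239 = \left(\left(-4\right) 2 + 2\right) \frac{5}{-6} \left(-3 + \left(\left(-4\right) 2 + 2\right) \frac{5}{-6} + 214\right) + 22239 = \left(-8 + 2\right) 5 \left(- \frac{1}{6}\right) \left(-3 + \left(-8 + 2\right) 5 \left(- \frac{1}{6}\right) + 214\right) + 22239 = \left(-6\right) \left(- \frac{5}{6}\right) \left(-3 - -5 + 214\right) + 22239 = 5 \left(-3 + 5 + 214\right) + 22239 = 5 \cdot 216 + 22239 = 1080 + 22239 = 23319$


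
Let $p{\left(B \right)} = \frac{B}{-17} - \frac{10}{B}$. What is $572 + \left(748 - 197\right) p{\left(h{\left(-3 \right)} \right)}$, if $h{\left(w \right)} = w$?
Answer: $\frac{127801}{51} \approx 2505.9$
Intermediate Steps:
$p{\left(B \right)} = - \frac{10}{B} - \frac{B}{17}$ ($p{\left(B \right)} = B \left(- \frac{1}{17}\right) - \frac{10}{B} = - \frac{B}{17} - \frac{10}{B} = - \frac{10}{B} - \frac{B}{17}$)
$572 + \left(748 - 197\right) p{\left(h{\left(-3 \right)} \right)} = 572 + \left(748 - 197\right) \left(- \frac{10}{-3} - - \frac{3}{17}\right) = 572 + \left(748 - 197\right) \left(\left(-10\right) \left(- \frac{1}{3}\right) + \frac{3}{17}\right) = 572 + 551 \left(\frac{10}{3} + \frac{3}{17}\right) = 572 + 551 \cdot \frac{179}{51} = 572 + \frac{98629}{51} = \frac{127801}{51}$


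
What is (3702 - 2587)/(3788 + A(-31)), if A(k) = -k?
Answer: 1115/3819 ≈ 0.29196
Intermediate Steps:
(3702 - 2587)/(3788 + A(-31)) = (3702 - 2587)/(3788 - 1*(-31)) = 1115/(3788 + 31) = 1115/3819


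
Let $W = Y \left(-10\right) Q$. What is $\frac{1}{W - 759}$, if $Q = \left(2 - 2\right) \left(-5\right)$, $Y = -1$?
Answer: $- \frac{1}{759} \approx -0.0013175$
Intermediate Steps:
$Q = 0$ ($Q = 0 \left(-5\right) = 0$)
$W = 0$ ($W = \left(-1\right) \left(-10\right) 0 = 10 \cdot 0 = 0$)
$\frac{1}{W - 759} = \frac{1}{0 - 759} = \frac{1}{-759} = - \frac{1}{759}$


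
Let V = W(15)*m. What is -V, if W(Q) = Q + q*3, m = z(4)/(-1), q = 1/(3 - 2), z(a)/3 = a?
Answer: 216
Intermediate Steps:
z(a) = 3*a
q = 1 (q = 1/1 = 1)
m = -12 (m = (3*4)/(-1) = 12*(-1) = -12)
W(Q) = 3 + Q (W(Q) = Q + 1*3 = Q + 3 = 3 + Q)
V = -216 (V = (3 + 15)*(-12) = 18*(-12) = -216)
-V = -1*(-216) = 216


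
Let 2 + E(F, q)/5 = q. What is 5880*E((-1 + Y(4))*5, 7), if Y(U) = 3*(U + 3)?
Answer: 147000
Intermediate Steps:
Y(U) = 9 + 3*U (Y(U) = 3*(3 + U) = 9 + 3*U)
E(F, q) = -10 + 5*q
5880*E((-1 + Y(4))*5, 7) = 5880*(-10 + 5*7) = 5880*(-10 + 35) = 5880*25 = 147000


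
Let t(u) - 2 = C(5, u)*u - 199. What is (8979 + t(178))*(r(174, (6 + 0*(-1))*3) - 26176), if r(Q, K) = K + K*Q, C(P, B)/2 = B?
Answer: -1661325900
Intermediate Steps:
C(P, B) = 2*B
t(u) = -197 + 2*u² (t(u) = 2 + ((2*u)*u - 199) = 2 + (2*u² - 199) = 2 + (-199 + 2*u²) = -197 + 2*u²)
(8979 + t(178))*(r(174, (6 + 0*(-1))*3) - 26176) = (8979 + (-197 + 2*178²))*(((6 + 0*(-1))*3)*(1 + 174) - 26176) = (8979 + (-197 + 2*31684))*(((6 + 0)*3)*175 - 26176) = (8979 + (-197 + 63368))*((6*3)*175 - 26176) = (8979 + 63171)*(18*175 - 26176) = 72150*(3150 - 26176) = 72150*(-23026) = -1661325900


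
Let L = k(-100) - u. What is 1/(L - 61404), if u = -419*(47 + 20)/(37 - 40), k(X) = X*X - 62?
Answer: -3/182471 ≈ -1.6441e-5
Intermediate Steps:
k(X) = -62 + X² (k(X) = X² - 62 = -62 + X²)
u = 28073/3 (u = -28073/(-3) = -28073*(-1)/3 = -419*(-67/3) = 28073/3 ≈ 9357.7)
L = 1741/3 (L = (-62 + (-100)²) - 1*28073/3 = (-62 + 10000) - 28073/3 = 9938 - 28073/3 = 1741/3 ≈ 580.33)
1/(L - 61404) = 1/(1741/3 - 61404) = 1/(-182471/3) = -3/182471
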